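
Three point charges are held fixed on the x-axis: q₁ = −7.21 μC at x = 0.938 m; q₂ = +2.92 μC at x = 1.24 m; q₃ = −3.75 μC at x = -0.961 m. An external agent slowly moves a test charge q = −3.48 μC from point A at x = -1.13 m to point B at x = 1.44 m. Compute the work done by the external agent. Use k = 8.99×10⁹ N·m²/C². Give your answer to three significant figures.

For quasistatic motion the external work equals the change in potential energy: W_ext = qΔV = q(V_B − V_A).
At A: distances to the source charges are 2.07 m, 2.37 m, 0.169 m; V_A = Σ kqᵢ/rᵢ = -2.20×10⁵ V.
At B: distances to the source charges are 0.502 m, 0.200 m, 2.40 m; V_B = Σ kqᵢ/rᵢ = -1.19×10⁴ V.
ΔV = V_B − V_A = 2.08×10⁵ V.
W_ext = qΔV = (-3.48×10⁻⁶ C)(2.08×10⁵ V) = -0.723 J.

-0.723 J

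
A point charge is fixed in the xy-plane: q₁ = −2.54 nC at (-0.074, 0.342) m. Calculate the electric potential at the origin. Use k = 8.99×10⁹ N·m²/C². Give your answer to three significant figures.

-65.3 V

The total potential is the scalar sum of each charge's contribution, V = Σ kqᵢ/rᵢ.
Distances from the field point to each charge: r₁ = 0.350 m.
V = k[(-2.54×10⁻⁹)/(0.350)] = -65.3 V.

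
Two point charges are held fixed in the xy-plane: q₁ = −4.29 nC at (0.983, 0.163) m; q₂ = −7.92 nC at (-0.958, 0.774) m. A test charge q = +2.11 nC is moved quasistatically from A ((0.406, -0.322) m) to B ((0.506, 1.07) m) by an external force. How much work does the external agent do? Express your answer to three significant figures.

1.38×10⁻⁸ J

For quasistatic motion the external work equals the change in potential energy: W_ext = qΔV = q(V_B − V_A).
At A: distances to the source charges are 0.754 m, 1.75 m; V_A = Σ kqᵢ/rᵢ = -91.9 V.
At B: distances to the source charges are 1.02 m, 1.49 m; V_B = Σ kqᵢ/rᵢ = -85.3 V.
ΔV = V_B − V_A = 6.55 V.
W_ext = qΔV = (2.11×10⁻⁹ C)(6.55 V) = 1.38×10⁻⁸ J.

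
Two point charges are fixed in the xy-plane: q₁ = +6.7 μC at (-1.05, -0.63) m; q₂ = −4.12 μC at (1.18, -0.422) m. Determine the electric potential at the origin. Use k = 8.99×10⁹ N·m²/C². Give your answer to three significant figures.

1.96×10⁴ V

Electric potential is a scalar, so the contributions from each charge add algebraically: V = Σ kqᵢ/rᵢ.
Distances from the field point to each charge: r₁ = 1.22 m, r₂ = 1.25 m.
V = k[(6.70×10⁻⁶)/(1.22) + (-4.12×10⁻⁶)/(1.25)] = 1.96×10⁴ V.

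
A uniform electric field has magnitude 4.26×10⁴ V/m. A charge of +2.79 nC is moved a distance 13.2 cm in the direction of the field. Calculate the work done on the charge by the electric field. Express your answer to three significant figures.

The potential change for a displacement 13.2 cm in the direction of the field is ΔV = −Ed = -5620 V.
W_field = −qΔV = 1.57×10⁻⁵ J.

1.57×10⁻⁵ J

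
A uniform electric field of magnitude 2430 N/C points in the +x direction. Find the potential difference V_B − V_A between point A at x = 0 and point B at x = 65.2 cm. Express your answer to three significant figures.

In a uniform field, potential decreases in the direction of E: V_B − V_A = −E·Δx.
V_B − V_A = −(2430 V/m)(0.652 m) = -1580 V.

-1580 V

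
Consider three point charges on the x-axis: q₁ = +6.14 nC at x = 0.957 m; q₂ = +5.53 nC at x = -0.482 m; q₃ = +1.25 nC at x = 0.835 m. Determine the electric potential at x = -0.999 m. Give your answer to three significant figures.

Electric potential is a scalar, so the contributions from each charge add algebraically: V = Σ kqᵢ/rᵢ.
Distances from the field point to each charge: r₁ = 1.96 m, r₂ = 0.517 m, r₃ = 1.83 m.
V = k[(6.14×10⁻⁹)/(1.96) + (5.53×10⁻⁹)/(0.517) + (1.25×10⁻⁹)/(1.83)] = 131 V.

131 V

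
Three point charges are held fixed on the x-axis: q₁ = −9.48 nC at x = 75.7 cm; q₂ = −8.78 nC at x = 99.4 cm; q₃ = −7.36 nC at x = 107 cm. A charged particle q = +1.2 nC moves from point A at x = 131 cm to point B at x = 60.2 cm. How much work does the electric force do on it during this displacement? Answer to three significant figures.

The work done by the electric force is W_field = −ΔU = −q(V_B − V_A) = q(V_A − V_B).
At A: distances to the source charges are 0.553 m, 0.316 m, 0.240 m; V_A = Σ kqᵢ/rᵢ = -680 V.
At B: distances to the source charges are 0.155 m, 0.392 m, 0.468 m; V_B = Σ kqᵢ/rᵢ = -893 V.
ΔV = V_B − V_A = -213 V.
W_field = −qΔV = −(1.20×10⁻⁹ C)(-213 V) = 2.56×10⁻⁷ J.

2.56×10⁻⁷ J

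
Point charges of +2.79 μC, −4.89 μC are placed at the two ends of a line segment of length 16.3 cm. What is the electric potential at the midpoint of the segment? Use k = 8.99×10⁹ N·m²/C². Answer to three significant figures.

Electric potential is a scalar, so the contributions from each charge add algebraically: V = Σ kqᵢ/rᵢ.
Each charge is 0.0815 m from the midpoint.
V = k[(2.79×10⁻⁶)/(0.0815) + (-4.89×10⁻⁶)/(0.0815)] = -2.32×10⁵ V.

-2.32×10⁵ V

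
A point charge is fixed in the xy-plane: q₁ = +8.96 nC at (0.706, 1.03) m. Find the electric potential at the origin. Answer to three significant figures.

64.5 V

The total potential is the scalar sum of each charge's contribution, V = Σ kqᵢ/rᵢ.
Distances from the field point to each charge: r₁ = 1.25 m.
V = k[(8.96×10⁻⁹)/(1.25)] = 64.5 V.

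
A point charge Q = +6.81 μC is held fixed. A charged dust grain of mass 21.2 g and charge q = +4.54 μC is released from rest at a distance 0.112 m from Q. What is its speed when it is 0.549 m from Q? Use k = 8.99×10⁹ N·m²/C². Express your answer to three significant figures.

13.7 m/s

Only the electrostatic force acts, so mechanical energy is conserved: ½mv² = U₁ − U₂ = kQq(1/r₁ − 1/r₂).
U₁ − U₂ = (8.99×10⁹ N·m²/C²)(6.81×10⁻⁶ C)(4.54×10⁻⁶ C)(1/0.112 − 1/0.549) = 1.98 J.
v = √(2·1.98/0.0212) = 13.7 m/s.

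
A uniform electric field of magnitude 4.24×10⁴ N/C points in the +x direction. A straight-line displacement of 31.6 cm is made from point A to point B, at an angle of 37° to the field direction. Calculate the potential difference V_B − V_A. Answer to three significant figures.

Only the component of displacement along E changes the potential: ΔV = −E·d·cosθ.
ΔV = −(4.24×10⁴ V/m)(0.316 m)cos37° = -1.07×10⁴ V.

-1.07×10⁴ V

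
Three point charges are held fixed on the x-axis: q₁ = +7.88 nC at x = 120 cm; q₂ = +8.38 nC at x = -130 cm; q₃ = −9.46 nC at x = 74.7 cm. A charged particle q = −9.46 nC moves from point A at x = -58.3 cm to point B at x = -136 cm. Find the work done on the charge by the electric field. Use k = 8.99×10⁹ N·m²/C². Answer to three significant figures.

1.10×10⁻⁵ J

The work done by the electric force is W_field = −ΔU = −q(V_B − V_A) = q(V_A − V_B).
At A: distances to the source charges are 1.78 m, 0.717 m, 1.33 m; V_A = Σ kqᵢ/rᵢ = 80.9 V.
At B: distances to the source charges are 2.56 m, 0.0600 m, 2.11 m; V_B = Σ kqᵢ/rᵢ = 1240 V.
ΔV = V_B − V_A = 1160 V.
W_field = −qΔV = −(-9.46×10⁻⁹ C)(1160 V) = 1.10×10⁻⁵ J.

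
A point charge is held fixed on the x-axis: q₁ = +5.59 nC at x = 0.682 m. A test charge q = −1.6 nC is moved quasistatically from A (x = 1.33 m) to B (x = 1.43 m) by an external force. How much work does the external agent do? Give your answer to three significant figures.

1.66×10⁻⁸ J

For quasistatic motion the external work equals the change in potential energy: W_ext = qΔV = q(V_B − V_A).
At A: distance to the source charge is 0.648 m; V_A = kq₁/r = 77.6 V.
At B: distance to the source charge is 0.748 m; V_B = kq₁/r = 67.2 V.
ΔV = V_B − V_A = -10.4 V.
W_ext = qΔV = (-1.60×10⁻⁹ C)(-10.4 V) = 1.66×10⁻⁸ J.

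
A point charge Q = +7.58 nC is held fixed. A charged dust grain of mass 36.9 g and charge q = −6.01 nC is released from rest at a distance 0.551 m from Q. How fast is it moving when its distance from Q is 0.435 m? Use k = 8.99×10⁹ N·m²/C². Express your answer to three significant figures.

Only the electrostatic force acts, so mechanical energy is conserved: ½mv² = U₁ − U₂ = kQq(1/r₁ − 1/r₂).
U₁ − U₂ = (8.99×10⁹ N·m²/C²)(7.58×10⁻⁹ C)(-6.01×10⁻⁹ C)(1/0.551 − 1/0.435) = 1.98×10⁻⁷ J.
v = √(2·1.98×10⁻⁷/0.0369) = 3.28×10⁻³ m/s.

3.28×10⁻³ m/s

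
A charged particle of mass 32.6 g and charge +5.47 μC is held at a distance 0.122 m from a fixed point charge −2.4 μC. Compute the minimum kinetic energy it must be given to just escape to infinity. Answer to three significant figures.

0.967 J

To just escape, total mechanical energy must reach zero at infinity: ½mv²_min + U = 0, so ½mv²_min = −U = |kQq|/r.
|U| = |kQq|/r = (8.99×10⁹ N·m²/C²)(2.40×10⁻⁶)(5.47×10⁻⁶)/(0.122) = 0.967 J.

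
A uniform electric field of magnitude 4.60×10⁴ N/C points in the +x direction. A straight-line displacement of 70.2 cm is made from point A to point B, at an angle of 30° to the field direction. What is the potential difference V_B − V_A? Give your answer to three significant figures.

Only the component of displacement along E changes the potential: ΔV = −E·d·cosθ.
ΔV = −(4.60×10⁴ V/m)(0.702 m)cos30° = -2.80×10⁴ V.

-2.80×10⁴ V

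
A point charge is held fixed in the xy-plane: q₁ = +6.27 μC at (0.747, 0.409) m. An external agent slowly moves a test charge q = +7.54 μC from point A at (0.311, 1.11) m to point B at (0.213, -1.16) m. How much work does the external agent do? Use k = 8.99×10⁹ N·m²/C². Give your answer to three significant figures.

For quasistatic motion the external work equals the change in potential energy: W_ext = qΔV = q(V_B − V_A).
At A: distance to the source charge is 0.826 m; V_A = kq₁/r = 6.83×10⁴ V.
At B: distance to the source charge is 1.66 m; V_B = kq₁/r = 3.40×10⁴ V.
ΔV = V_B − V_A = -3.43×10⁴ V.
W_ext = qΔV = (7.54×10⁻⁶ C)(-3.43×10⁴ V) = -0.258 J.

-0.258 J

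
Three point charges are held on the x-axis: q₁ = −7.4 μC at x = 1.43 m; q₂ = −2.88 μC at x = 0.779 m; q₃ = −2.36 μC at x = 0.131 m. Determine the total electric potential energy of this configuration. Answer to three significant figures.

The work to assemble the configuration equals its total potential energy, U = Σ kqᵢqⱼ/rᵢⱼ over all pairs.
Pair separations: r₁₂ = 0.651 m, r₁₃ = 1.30 m, r₂₃ = 0.648 m.
U = (0.294) + (0.121) + (0.0943) = 0.509 J.

0.509 J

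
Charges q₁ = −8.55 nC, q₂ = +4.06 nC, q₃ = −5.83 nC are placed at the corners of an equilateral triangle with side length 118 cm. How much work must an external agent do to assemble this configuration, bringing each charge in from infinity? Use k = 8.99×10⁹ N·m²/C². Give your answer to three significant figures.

-6.50×10⁻⁸ J

The assembly work is the sum of pairwise potential energies, U = Σ_{i<j} kqᵢqⱼ/rᵢⱼ.
All three pair separations equal the side length, 1.18 m.
U = (-2.64×10⁻⁷) + (3.80×10⁻⁷) + (-1.80×10⁻⁷) = -6.50×10⁻⁸ J.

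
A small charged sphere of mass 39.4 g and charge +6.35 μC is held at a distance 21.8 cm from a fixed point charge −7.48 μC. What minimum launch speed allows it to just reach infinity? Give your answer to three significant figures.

9.97 m/s

To just escape, total mechanical energy must reach zero at infinity: ½mv²_min + U = 0, so ½mv²_min = −U = |kQq|/r.
|U| = |kQq|/r = (8.99×10⁹ N·m²/C²)(7.48×10⁻⁶)(6.35×10⁻⁶)/(0.218) = 1.96 J.
v_min = √(2|U|/m) = √(2·1.96/0.0394) = 9.97 m/s.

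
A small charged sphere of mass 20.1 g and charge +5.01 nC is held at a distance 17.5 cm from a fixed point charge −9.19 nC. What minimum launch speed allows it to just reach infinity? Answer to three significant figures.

To just escape, total mechanical energy must reach zero at infinity: ½mv²_min + U = 0, so ½mv²_min = −U = |kQq|/r.
|U| = |kQq|/r = (8.99×10⁹ N·m²/C²)(9.19×10⁻⁹)(5.01×10⁻⁹)/(0.175) = 2.37×10⁻⁶ J.
v_min = √(2|U|/m) = √(2·2.37×10⁻⁶/0.0201) = 0.0153 m/s.

0.0153 m/s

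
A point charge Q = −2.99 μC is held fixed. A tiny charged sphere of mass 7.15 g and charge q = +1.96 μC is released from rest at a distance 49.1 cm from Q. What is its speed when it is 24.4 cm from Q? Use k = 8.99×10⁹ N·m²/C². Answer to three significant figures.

Only the electrostatic force acts, so mechanical energy is conserved: ½mv² = U₁ − U₂ = kQq(1/r₁ − 1/r₂).
U₁ − U₂ = (8.99×10⁹ N·m²/C²)(-2.99×10⁻⁶ C)(1.96×10⁻⁶ C)(1/0.491 − 1/0.244) = 0.109 J.
v = √(2·0.109/7.15×10⁻³) = 5.51 m/s.

5.51 m/s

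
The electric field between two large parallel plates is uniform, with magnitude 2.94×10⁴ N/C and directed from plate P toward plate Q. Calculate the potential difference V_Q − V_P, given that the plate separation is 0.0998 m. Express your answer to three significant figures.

-2930 V

In a uniform field, potential decreases in the direction of E: ΔV = −E·d for a displacement d parallel to E.
Going from P to Q is a displacement of 0.0998 m along the field, so V_Q − V_P = −Ed = -2930 V.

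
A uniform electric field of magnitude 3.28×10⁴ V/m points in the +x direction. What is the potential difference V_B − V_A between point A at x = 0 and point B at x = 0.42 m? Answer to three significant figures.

-1.38×10⁴ V

In a uniform field, potential decreases in the direction of E: V_B − V_A = −E·Δx.
V_B − V_A = −(3.28×10⁴ V/m)(0.420 m) = -1.38×10⁴ V.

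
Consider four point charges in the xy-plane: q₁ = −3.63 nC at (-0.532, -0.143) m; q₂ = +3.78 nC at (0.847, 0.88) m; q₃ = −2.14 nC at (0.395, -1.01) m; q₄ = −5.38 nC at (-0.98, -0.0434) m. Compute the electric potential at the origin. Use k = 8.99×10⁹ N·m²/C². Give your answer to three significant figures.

Electric potential is a scalar, so the contributions from each charge add algebraically: V = Σ kqᵢ/rᵢ.
Distances from the field point to each charge: r₁ = 0.551 m, r₂ = 1.22 m, r₃ = 1.08 m, r₄ = 0.981 m.
V = k[(-3.63×10⁻⁹)/(0.551) + (3.78×10⁻⁹)/(1.22) + (-2.14×10⁻⁹)/(1.08) + (-5.38×10⁻⁹)/(0.981)] = -98.5 V.

-98.5 V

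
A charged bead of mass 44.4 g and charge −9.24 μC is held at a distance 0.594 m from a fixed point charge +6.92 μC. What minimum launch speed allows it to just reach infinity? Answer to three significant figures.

6.60 m/s

To just escape, total mechanical energy must reach zero at infinity: ½mv²_min + U = 0, so ½mv²_min = −U = |kQq|/r.
|U| = |kQq|/r = (8.99×10⁹ N·m²/C²)(6.92×10⁻⁶)(9.24×10⁻⁶)/(0.594) = 0.968 J.
v_min = √(2|U|/m) = √(2·0.968/0.0444) = 6.60 m/s.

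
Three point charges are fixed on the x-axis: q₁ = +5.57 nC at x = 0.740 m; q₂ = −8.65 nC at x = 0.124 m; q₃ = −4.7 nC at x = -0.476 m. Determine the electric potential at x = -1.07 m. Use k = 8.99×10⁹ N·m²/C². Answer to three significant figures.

Electric potential is a scalar, so the contributions from each charge add algebraically: V = Σ kqᵢ/rᵢ.
Distances from the field point to each charge: r₁ = 1.81 m, r₂ = 1.19 m, r₃ = 0.594 m.
V = k[(5.57×10⁻⁹)/(1.81) + (-8.65×10⁻⁹)/(1.19) + (-4.70×10⁻⁹)/(0.594)] = -109 V.

-109 V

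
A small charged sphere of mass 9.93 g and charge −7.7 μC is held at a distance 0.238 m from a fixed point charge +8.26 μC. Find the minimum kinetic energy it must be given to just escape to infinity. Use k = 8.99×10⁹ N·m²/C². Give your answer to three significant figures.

To just escape, total mechanical energy must reach zero at infinity: ½mv²_min + U = 0, so ½mv²_min = −U = |kQq|/r.
|U| = |kQq|/r = (8.99×10⁹ N·m²/C²)(8.26×10⁻⁶)(7.70×10⁻⁶)/(0.238) = 2.40 J.

2.40 J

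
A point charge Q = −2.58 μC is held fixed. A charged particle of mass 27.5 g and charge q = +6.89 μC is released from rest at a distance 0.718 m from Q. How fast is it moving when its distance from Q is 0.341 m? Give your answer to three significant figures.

4.23 m/s

Only the electrostatic force acts, so mechanical energy is conserved: ½mv² = U₁ − U₂ = kQq(1/r₁ − 1/r₂).
U₁ − U₂ = (8.99×10⁹ N·m²/C²)(-2.58×10⁻⁶ C)(6.89×10⁻⁶ C)(1/0.718 − 1/0.341) = 0.246 J.
v = √(2·0.246/0.0275) = 4.23 m/s.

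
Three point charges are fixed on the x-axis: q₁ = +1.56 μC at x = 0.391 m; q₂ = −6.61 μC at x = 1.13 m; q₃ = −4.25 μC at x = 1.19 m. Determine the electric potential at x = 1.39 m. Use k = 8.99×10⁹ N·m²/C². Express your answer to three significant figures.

Electric potential is a scalar, so the contributions from each charge add algebraically: V = Σ kqᵢ/rᵢ.
Distances from the field point to each charge: r₁ = 0.999 m, r₂ = 0.260 m, r₃ = 0.200 m.
V = k[(1.56×10⁻⁶)/(0.999) + (-6.61×10⁻⁶)/(0.260) + (-4.25×10⁻⁶)/(0.200)] = -4.06×10⁵ V.

-4.06×10⁵ V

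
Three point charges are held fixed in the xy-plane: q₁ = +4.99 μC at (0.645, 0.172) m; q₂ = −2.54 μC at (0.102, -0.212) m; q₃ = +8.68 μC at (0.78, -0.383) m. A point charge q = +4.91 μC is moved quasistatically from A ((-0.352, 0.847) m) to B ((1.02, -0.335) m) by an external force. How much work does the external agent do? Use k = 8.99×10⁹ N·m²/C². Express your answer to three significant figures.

For quasistatic motion the external work equals the change in potential energy: W_ext = qΔV = q(V_B − V_A).
At A: distances to the source charges are 1.20 m, 1.15 m, 1.67 m; V_A = Σ kqᵢ/rᵢ = 6.41×10⁴ V.
At B: distances to the source charges are 0.631 m, 0.926 m, 0.245 m; V_B = Σ kqᵢ/rᵢ = 3.65×10⁵ V.
ΔV = V_B − V_A = 3.01×10⁵ V.
W_ext = qΔV = (4.91×10⁻⁶ C)(3.01×10⁵ V) = 1.48 J.

1.48 J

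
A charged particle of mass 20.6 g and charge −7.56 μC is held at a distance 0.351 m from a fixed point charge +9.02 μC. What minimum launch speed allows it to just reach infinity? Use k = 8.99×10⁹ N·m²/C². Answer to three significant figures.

To just escape, total mechanical energy must reach zero at infinity: ½mv²_min + U = 0, so ½mv²_min = −U = |kQq|/r.
|U| = |kQq|/r = (8.99×10⁹ N·m²/C²)(9.02×10⁻⁶)(7.56×10⁻⁶)/(0.351) = 1.75 J.
v_min = √(2|U|/m) = √(2·1.75/0.0206) = 13.0 m/s.

13.0 m/s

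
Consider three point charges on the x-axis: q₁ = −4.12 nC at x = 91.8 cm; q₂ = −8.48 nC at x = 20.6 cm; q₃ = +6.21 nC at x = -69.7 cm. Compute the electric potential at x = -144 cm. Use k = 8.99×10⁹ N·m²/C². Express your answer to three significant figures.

Electric potential is a scalar, so the contributions from each charge add algebraically: V = Σ kqᵢ/rᵢ.
Distances from the field point to each charge: r₁ = 2.36 m, r₂ = 1.65 m, r₃ = 0.743 m.
V = k[(-4.12×10⁻⁹)/(2.36) + (-8.48×10⁻⁹)/(1.65) + (6.21×10⁻⁹)/(0.743)] = 13.1 V.

13.1 V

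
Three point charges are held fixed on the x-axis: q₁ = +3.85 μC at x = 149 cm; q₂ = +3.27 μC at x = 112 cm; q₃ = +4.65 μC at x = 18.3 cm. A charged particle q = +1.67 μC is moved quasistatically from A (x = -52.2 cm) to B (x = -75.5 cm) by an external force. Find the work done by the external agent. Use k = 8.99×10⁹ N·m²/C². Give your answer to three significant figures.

-0.0313 J

For quasistatic motion the external work equals the change in potential energy: W_ext = qΔV = q(V_B − V_A).
At A: distances to the source charges are 2.01 m, 1.64 m, 0.705 m; V_A = Σ kqᵢ/rᵢ = 9.44×10⁴ V.
At B: distances to the source charges are 2.25 m, 1.88 m, 0.938 m; V_B = Σ kqᵢ/rᵢ = 7.57×10⁴ V.
ΔV = V_B − V_A = -1.87×10⁴ V.
W_ext = qΔV = (1.67×10⁻⁶ C)(-1.87×10⁴ V) = -0.0313 J.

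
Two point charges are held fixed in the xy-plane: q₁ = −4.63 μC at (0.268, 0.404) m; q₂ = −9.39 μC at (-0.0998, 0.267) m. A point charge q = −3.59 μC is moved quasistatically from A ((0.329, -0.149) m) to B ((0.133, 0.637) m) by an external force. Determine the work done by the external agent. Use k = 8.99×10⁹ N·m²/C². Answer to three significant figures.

For quasistatic motion the external work equals the change in potential energy: W_ext = qΔV = q(V_B − V_A).
At A: distances to the source charges are 0.556 m, 0.597 m; V_A = Σ kqᵢ/rᵢ = -2.16×10⁵ V.
At B: distances to the source charges are 0.269 m, 0.437 m; V_B = Σ kqᵢ/rᵢ = -3.48×10⁵ V.
ΔV = V_B − V_A = -1.32×10⁵ V.
W_ext = qΔV = (-3.59×10⁻⁶ C)(-1.32×10⁵ V) = 0.472 J.

0.472 J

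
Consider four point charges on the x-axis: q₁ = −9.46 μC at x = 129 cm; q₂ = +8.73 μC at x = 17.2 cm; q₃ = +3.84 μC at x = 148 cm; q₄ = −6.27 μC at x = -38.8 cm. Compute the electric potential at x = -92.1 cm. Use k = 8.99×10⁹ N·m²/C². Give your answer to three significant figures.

-5.80×10⁴ V

The total potential is the scalar sum of each charge's contribution, V = Σ kqᵢ/rᵢ.
Distances from the field point to each charge: r₁ = 2.21 m, r₂ = 1.09 m, r₃ = 2.40 m, r₄ = 0.533 m.
V = k[(-9.46×10⁻⁶)/(2.21) + (8.73×10⁻⁶)/(1.09) + (3.84×10⁻⁶)/(2.40) + (-6.27×10⁻⁶)/(0.533)] = -5.80×10⁴ V.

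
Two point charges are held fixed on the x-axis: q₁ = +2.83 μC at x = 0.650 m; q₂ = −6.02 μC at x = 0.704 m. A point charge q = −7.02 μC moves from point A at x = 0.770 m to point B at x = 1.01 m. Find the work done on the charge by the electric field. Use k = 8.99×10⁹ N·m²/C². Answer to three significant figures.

The work done by the electric force is W_field = −ΔU = −q(V_B − V_A) = q(V_A − V_B).
At A: distances to the source charges are 0.120 m, 0.0660 m; V_A = Σ kqᵢ/rᵢ = -6.08×10⁵ V.
At B: distances to the source charges are 0.360 m, 0.306 m; V_B = Σ kqᵢ/rᵢ = -1.06×10⁵ V.
ΔV = V_B − V_A = 5.02×10⁵ V.
W_field = −qΔV = −(-7.02×10⁻⁶ C)(5.02×10⁵ V) = 3.52 J.

3.52 J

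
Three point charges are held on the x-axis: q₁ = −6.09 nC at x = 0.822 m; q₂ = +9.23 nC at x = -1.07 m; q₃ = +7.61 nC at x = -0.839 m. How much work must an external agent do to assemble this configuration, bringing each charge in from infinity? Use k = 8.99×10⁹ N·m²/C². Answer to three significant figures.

2.22×10⁻⁶ J

The work to assemble the configuration equals its total potential energy, U = Σ kqᵢqⱼ/rᵢⱼ over all pairs.
Pair separations: r₁₂ = 1.89 m, r₁₃ = 1.66 m, r₂₃ = 0.231 m.
U = (-2.67×10⁻⁷) + (-2.51×10⁻⁷) + (2.73×10⁻⁶) = 2.22×10⁻⁶ J.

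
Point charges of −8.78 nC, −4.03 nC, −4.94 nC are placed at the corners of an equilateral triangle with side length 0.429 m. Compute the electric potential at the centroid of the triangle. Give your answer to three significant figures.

-644 V

Electric potential is a scalar, so the contributions from each charge add algebraically: V = Σ kqᵢ/rᵢ.
The distance from each vertex to the centroid is a/√3 = 0.248 m.
V = k[(-8.78×10⁻⁹)/(0.248) + (-4.03×10⁻⁹)/(0.248) + (-4.94×10⁻⁹)/(0.248)] = -644 V.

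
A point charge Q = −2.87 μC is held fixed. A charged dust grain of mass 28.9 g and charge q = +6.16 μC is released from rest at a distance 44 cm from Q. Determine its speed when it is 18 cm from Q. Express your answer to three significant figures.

Only the electrostatic force acts, so mechanical energy is conserved: ½mv² = U₁ − U₂ = kQq(1/r₁ − 1/r₂).
U₁ − U₂ = (8.99×10⁹ N·m²/C²)(-2.87×10⁻⁶ C)(6.16×10⁻⁶ C)(1/0.440 − 1/0.180) = 0.522 J.
v = √(2·0.522/0.0289) = 6.01 m/s.

6.01 m/s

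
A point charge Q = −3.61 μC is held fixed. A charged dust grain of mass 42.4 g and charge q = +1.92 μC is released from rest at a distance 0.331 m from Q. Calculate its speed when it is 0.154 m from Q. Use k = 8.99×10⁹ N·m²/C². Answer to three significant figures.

Only the electrostatic force acts, so mechanical energy is conserved: ½mv² = U₁ − U₂ = kQq(1/r₁ − 1/r₂).
U₁ − U₂ = (8.99×10⁹ N·m²/C²)(-3.61×10⁻⁶ C)(1.92×10⁻⁶ C)(1/0.331 − 1/0.154) = 0.216 J.
v = √(2·0.216/0.0424) = 3.19 m/s.

3.19 m/s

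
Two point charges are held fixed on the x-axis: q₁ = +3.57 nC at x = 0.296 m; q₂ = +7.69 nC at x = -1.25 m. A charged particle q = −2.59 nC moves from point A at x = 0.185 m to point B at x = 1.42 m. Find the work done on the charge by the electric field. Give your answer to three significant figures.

The work done by the electric force is W_field = −ΔU = −q(V_B − V_A) = q(V_A − V_B).
At A: distances to the source charges are 0.111 m, 1.44 m; V_A = Σ kqᵢ/rᵢ = 337 V.
At B: distances to the source charges are 1.12 m, 2.67 m; V_B = Σ kqᵢ/rᵢ = 54.4 V.
ΔV = V_B − V_A = -283 V.
W_field = −qΔV = −(-2.59×10⁻⁹ C)(-283 V) = -7.33×10⁻⁷ J.

-7.33×10⁻⁷ J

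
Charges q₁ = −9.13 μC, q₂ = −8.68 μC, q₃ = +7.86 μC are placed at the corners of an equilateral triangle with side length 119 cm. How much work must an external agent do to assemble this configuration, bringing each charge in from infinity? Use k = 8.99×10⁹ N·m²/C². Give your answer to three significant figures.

The work to assemble the configuration equals its total potential energy, U = Σ kqᵢqⱼ/rᵢⱼ over all pairs.
All three pair separations equal the side length, 1.19 m.
U = (0.599) + (-0.542) + (-0.515) = -0.459 J.

-0.459 J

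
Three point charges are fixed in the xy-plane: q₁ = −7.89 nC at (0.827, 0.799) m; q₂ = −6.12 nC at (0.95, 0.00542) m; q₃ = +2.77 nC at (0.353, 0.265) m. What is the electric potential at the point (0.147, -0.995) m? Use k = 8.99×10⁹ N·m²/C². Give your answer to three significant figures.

-60.4 V

Electric potential is a scalar, so the contributions from each charge add algebraically: V = Σ kqᵢ/rᵢ.
Distances from the field point to each charge: r₁ = 1.92 m, r₂ = 1.28 m, r₃ = 1.28 m.
V = k[(-7.89×10⁻⁹)/(1.92) + (-6.12×10⁻⁹)/(1.28) + (2.77×10⁻⁹)/(1.28)] = -60.4 V.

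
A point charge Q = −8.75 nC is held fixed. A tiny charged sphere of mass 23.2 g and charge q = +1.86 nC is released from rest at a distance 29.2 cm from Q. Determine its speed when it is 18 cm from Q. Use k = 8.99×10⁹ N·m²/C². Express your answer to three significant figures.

Only the electrostatic force acts, so mechanical energy is conserved: ½mv² = U₁ − U₂ = kQq(1/r₁ − 1/r₂).
U₁ − U₂ = (8.99×10⁹ N·m²/C²)(-8.75×10⁻⁹ C)(1.86×10⁻⁹ C)(1/0.292 − 1/0.180) = 3.12×10⁻⁷ J.
v = √(2·3.12×10⁻⁷/0.0232) = 5.18×10⁻³ m/s.

5.18×10⁻³ m/s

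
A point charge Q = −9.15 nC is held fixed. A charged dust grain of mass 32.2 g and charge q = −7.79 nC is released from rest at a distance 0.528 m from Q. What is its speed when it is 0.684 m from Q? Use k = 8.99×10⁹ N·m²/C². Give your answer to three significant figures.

Only the electrostatic force acts, so mechanical energy is conserved: ½mv² = U₁ − U₂ = kQq(1/r₁ − 1/r₂).
U₁ − U₂ = (8.99×10⁹ N·m²/C²)(-9.15×10⁻⁹ C)(-7.79×10⁻⁹ C)(1/0.528 − 1/0.684) = 2.77×10⁻⁷ J.
v = √(2·2.77×10⁻⁷/0.0322) = 4.15×10⁻³ m/s.

4.15×10⁻³ m/s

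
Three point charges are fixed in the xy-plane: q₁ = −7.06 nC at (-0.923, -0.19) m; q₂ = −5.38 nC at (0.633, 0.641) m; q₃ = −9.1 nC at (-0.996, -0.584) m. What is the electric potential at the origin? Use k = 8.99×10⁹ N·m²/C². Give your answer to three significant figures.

-192 V

Electric potential is a scalar, so the contributions from each charge add algebraically: V = Σ kqᵢ/rᵢ.
Distances from the field point to each charge: r₁ = 0.942 m, r₂ = 0.901 m, r₃ = 1.15 m.
V = k[(-7.06×10⁻⁹)/(0.942) + (-5.38×10⁻⁹)/(0.901) + (-9.10×10⁻⁹)/(1.15)] = -192 V.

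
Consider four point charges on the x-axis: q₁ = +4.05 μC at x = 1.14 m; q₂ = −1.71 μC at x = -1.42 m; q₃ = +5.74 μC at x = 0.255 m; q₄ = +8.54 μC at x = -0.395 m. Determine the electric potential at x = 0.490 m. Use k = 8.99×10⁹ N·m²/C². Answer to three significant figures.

Electric potential is a scalar, so the contributions from each charge add algebraically: V = Σ kqᵢ/rᵢ.
Distances from the field point to each charge: r₁ = 0.650 m, r₂ = 1.91 m, r₃ = 0.235 m, r₄ = 0.885 m.
V = k[(4.05×10⁻⁶)/(0.650) + (-1.71×10⁻⁶)/(1.91) + (5.74×10⁻⁶)/(0.235) + (8.54×10⁻⁶)/(0.885)] = 3.54×10⁵ V.

3.54×10⁵ V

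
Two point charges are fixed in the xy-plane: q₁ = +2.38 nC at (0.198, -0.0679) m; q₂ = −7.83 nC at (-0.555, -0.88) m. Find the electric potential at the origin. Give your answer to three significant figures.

34.6 V

The total potential is the scalar sum of each charge's contribution, V = Σ kqᵢ/rᵢ.
Distances from the field point to each charge: r₁ = 0.209 m, r₂ = 1.04 m.
V = k[(2.38×10⁻⁹)/(0.209) + (-7.83×10⁻⁹)/(1.04)] = 34.6 V.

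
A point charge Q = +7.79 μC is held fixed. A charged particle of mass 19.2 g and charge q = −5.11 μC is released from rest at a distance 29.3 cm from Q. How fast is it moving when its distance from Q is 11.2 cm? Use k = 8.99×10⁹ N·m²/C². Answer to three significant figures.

Only the electrostatic force acts, so mechanical energy is conserved: ½mv² = U₁ − U₂ = kQq(1/r₁ − 1/r₂).
U₁ − U₂ = (8.99×10⁹ N·m²/C²)(7.79×10⁻⁶ C)(-5.11×10⁻⁶ C)(1/0.293 − 1/0.112) = 1.97 J.
v = √(2·1.97/0.0192) = 14.3 m/s.

14.3 m/s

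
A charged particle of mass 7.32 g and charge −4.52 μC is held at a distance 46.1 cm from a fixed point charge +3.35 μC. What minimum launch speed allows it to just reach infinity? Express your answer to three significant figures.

To just escape, total mechanical energy must reach zero at infinity: ½mv²_min + U = 0, so ½mv²_min = −U = |kQq|/r.
|U| = |kQq|/r = (8.99×10⁹ N·m²/C²)(3.35×10⁻⁶)(4.52×10⁻⁶)/(0.461) = 0.295 J.
v_min = √(2|U|/m) = √(2·0.295/7.32×10⁻³) = 8.98 m/s.

8.98 m/s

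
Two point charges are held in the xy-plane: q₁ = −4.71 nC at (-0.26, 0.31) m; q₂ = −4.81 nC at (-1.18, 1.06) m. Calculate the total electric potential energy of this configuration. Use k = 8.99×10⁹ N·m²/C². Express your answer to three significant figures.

The work to assemble the configuration equals its total potential energy, U = Σ kqᵢqⱼ/rᵢⱼ over all pairs.
Pair separations: r₁₂ = 1.19 m.
U = (1.72×10⁻⁷) = 1.72×10⁻⁷ J.

1.72×10⁻⁷ J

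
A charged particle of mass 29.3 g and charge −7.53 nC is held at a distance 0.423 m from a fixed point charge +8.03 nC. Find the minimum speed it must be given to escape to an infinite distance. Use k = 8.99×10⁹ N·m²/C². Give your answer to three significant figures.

9.37×10⁻³ m/s

To just escape, total mechanical energy must reach zero at infinity: ½mv²_min + U = 0, so ½mv²_min = −U = |kQq|/r.
|U| = |kQq|/r = (8.99×10⁹ N·m²/C²)(8.03×10⁻⁹)(7.53×10⁻⁹)/(0.423) = 1.29×10⁻⁶ J.
v_min = √(2|U|/m) = √(2·1.29×10⁻⁶/0.0293) = 9.37×10⁻³ m/s.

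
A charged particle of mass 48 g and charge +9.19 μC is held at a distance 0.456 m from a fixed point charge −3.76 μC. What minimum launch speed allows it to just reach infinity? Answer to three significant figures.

5.33 m/s

To just escape, total mechanical energy must reach zero at infinity: ½mv²_min + U = 0, so ½mv²_min = −U = |kQq|/r.
|U| = |kQq|/r = (8.99×10⁹ N·m²/C²)(3.76×10⁻⁶)(9.19×10⁻⁶)/(0.456) = 0.681 J.
v_min = √(2|U|/m) = √(2·0.681/0.0480) = 5.33 m/s.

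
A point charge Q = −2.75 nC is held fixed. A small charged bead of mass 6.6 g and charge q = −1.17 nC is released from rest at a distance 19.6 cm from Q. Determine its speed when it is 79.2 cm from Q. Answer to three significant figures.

Only the electrostatic force acts, so mechanical energy is conserved: ½mv² = U₁ − U₂ = kQq(1/r₁ − 1/r₂).
U₁ − U₂ = (8.99×10⁹ N·m²/C²)(-2.75×10⁻⁹ C)(-1.17×10⁻⁹ C)(1/0.196 − 1/0.792) = 1.11×10⁻⁷ J.
v = √(2·1.11×10⁻⁷/6.60×10⁻³) = 5.80×10⁻³ m/s.

5.80×10⁻³ m/s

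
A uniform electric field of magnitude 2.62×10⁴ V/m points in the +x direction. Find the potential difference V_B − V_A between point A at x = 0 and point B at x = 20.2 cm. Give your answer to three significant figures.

-5290 V

In a uniform field, potential decreases in the direction of E: V_B − V_A = −E·Δx.
V_B − V_A = −(2.62×10⁴ V/m)(0.202 m) = -5290 V.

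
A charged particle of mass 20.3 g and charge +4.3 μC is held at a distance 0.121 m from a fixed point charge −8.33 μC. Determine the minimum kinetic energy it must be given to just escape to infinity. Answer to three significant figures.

2.66 J

To just escape, total mechanical energy must reach zero at infinity: ½mv²_min + U = 0, so ½mv²_min = −U = |kQq|/r.
|U| = |kQq|/r = (8.99×10⁹ N·m²/C²)(8.33×10⁻⁶)(4.30×10⁻⁶)/(0.121) = 2.66 J.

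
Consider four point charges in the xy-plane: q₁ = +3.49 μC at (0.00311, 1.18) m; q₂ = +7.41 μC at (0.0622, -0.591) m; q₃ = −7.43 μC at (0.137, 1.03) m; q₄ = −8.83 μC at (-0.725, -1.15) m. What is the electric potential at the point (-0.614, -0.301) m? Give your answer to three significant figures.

The total potential is the scalar sum of each charge's contribution, V = Σ kqᵢ/rᵢ.
Distances from the field point to each charge: r₁ = 1.60 m, r₂ = 0.736 m, r₃ = 1.53 m, r₄ = 0.856 m.
V = k[(3.49×10⁻⁶)/(1.60) + (7.41×10⁻⁶)/(0.736) + (-7.43×10⁻⁶)/(1.53) + (-8.83×10⁻⁶)/(0.856)] = -2.63×10⁴ V.

-2.63×10⁴ V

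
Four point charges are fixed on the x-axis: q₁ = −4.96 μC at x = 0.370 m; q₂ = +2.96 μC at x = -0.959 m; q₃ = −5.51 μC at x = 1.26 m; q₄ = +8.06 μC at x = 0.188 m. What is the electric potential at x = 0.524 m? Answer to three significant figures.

Electric potential is a scalar, so the contributions from each charge add algebraically: V = Σ kqᵢ/rᵢ.
Distances from the field point to each charge: r₁ = 0.154 m, r₂ = 1.48 m, r₃ = 0.736 m, r₄ = 0.336 m.
V = k[(-4.96×10⁻⁶)/(0.154) + (2.96×10⁻⁶)/(1.48) + (-5.51×10⁻⁶)/(0.736) + (8.06×10⁻⁶)/(0.336)] = -1.23×10⁵ V.

-1.23×10⁵ V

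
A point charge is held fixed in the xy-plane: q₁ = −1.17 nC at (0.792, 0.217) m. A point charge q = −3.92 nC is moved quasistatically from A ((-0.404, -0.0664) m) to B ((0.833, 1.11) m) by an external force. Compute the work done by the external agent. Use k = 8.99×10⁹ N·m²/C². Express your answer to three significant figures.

1.26×10⁻⁸ J

For quasistatic motion the external work equals the change in potential energy: W_ext = qΔV = q(V_B − V_A).
At A: distance to the source charge is 1.23 m; V_A = kq₁/r = -8.56 V.
At B: distance to the source charge is 0.894 m; V_B = kq₁/r = -11.8 V.
ΔV = V_B − V_A = -3.21 V.
W_ext = qΔV = (-3.92×10⁻⁹ C)(-3.21 V) = 1.26×10⁻⁸ J.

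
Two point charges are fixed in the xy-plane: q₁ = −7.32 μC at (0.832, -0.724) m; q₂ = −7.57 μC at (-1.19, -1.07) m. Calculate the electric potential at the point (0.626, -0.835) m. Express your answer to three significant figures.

-3.18×10⁵ V

Electric potential is a scalar, so the contributions from each charge add algebraically: V = Σ kqᵢ/rᵢ.
Distances from the field point to each charge: r₁ = 0.234 m, r₂ = 1.83 m.
V = k[(-7.32×10⁻⁶)/(0.234) + (-7.57×10⁻⁶)/(1.83)] = -3.18×10⁵ V.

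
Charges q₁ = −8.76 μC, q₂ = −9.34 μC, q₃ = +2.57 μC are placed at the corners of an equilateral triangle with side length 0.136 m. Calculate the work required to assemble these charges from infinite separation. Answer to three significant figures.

2.33 J

The assembly work is the sum of pairwise potential energies, U = Σ_{i<j} kqᵢqⱼ/rᵢⱼ.
All three pair separations equal the side length, 0.136 m.
U = (5.41) + (-1.49) + (-1.59) = 2.33 J.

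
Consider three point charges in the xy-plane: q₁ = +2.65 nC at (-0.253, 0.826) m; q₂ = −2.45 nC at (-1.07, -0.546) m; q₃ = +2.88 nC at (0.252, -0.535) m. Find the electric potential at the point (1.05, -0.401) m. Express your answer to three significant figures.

34.9 V

Electric potential is a scalar, so the contributions from each charge add algebraically: V = Σ kqᵢ/rᵢ.
Distances from the field point to each charge: r₁ = 1.79 m, r₂ = 2.12 m, r₃ = 0.809 m.
V = k[(2.65×10⁻⁹)/(1.79) + (-2.45×10⁻⁹)/(2.12) + (2.88×10⁻⁹)/(0.809)] = 34.9 V.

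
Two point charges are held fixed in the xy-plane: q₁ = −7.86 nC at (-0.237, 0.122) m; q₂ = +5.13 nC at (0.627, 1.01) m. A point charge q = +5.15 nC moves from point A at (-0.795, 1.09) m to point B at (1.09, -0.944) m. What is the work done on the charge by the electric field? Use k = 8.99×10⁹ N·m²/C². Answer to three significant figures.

The work done by the electric force is W_field = −ΔU = −q(V_B − V_A) = q(V_A − V_B).
At A: distances to the source charges are 1.12 m, 1.42 m; V_A = Σ kqᵢ/rᵢ = -30.9 V.
At B: distances to the source charges are 1.70 m, 2.01 m; V_B = Σ kqᵢ/rᵢ = -18.5 V.
ΔV = V_B − V_A = 12.3 V.
W_field = −qΔV = −(5.15×10⁻⁹ C)(12.3 V) = -6.34×10⁻⁸ J.

-6.34×10⁻⁸ J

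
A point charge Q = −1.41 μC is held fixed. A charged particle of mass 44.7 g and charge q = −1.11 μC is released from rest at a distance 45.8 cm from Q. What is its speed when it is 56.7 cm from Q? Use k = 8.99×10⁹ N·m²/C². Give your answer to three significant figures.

0.514 m/s

Only the electrostatic force acts, so mechanical energy is conserved: ½mv² = U₁ − U₂ = kQq(1/r₁ − 1/r₂).
U₁ − U₂ = (8.99×10⁹ N·m²/C²)(-1.41×10⁻⁶ C)(-1.11×10⁻⁶ C)(1/0.458 − 1/0.567) = 5.91×10⁻³ J.
v = √(2·5.91×10⁻³/0.0447) = 0.514 m/s.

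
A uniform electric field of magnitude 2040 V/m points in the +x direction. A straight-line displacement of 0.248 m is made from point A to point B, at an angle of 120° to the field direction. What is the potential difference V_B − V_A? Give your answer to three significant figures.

253 V

Only the component of displacement along E changes the potential: ΔV = −E·d·cosθ.
ΔV = −(2040 V/m)(0.248 m)cos120° = 253 V.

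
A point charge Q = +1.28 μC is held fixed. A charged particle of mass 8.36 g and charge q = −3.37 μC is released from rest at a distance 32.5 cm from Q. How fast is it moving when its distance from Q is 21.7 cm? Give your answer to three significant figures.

Only the electrostatic force acts, so mechanical energy is conserved: ½mv² = U₁ − U₂ = kQq(1/r₁ − 1/r₂).
U₁ − U₂ = (8.99×10⁹ N·m²/C²)(1.28×10⁻⁶ C)(-3.37×10⁻⁶ C)(1/0.325 − 1/0.217) = 0.0594 J.
v = √(2·0.0594/8.36×10⁻³) = 3.77 m/s.

3.77 m/s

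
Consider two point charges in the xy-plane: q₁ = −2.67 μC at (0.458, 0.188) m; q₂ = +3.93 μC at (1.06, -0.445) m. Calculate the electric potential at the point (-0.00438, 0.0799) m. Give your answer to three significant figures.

The total potential is the scalar sum of each charge's contribution, V = Σ kqᵢ/rᵢ.
Distances from the field point to each charge: r₁ = 0.475 m, r₂ = 1.19 m.
V = k[(-2.67×10⁻⁶)/(0.475) + (3.93×10⁻⁶)/(1.19)] = -2.08×10⁴ V.

-2.08×10⁴ V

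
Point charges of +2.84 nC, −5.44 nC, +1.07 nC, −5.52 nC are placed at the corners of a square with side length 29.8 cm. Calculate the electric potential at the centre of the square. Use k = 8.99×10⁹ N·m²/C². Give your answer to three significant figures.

-301 V

The total potential is the scalar sum of each charge's contribution, V = Σ kqᵢ/rᵢ.
The distance from each corner to the centre is a√2/2 = 0.211 m.
V = k[(2.84×10⁻⁹)/(0.211) + (-5.44×10⁻⁹)/(0.211) + (1.07×10⁻⁹)/(0.211) + (-5.52×10⁻⁹)/(0.211)] = -301 V.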